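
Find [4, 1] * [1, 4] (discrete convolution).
y[0] = 4×1 = 4; y[1] = 4×4 + 1×1 = 17; y[2] = 1×4 = 4

[4, 17, 4]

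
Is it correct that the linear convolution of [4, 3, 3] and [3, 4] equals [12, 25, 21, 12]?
Recompute linear convolution of [4, 3, 3] and [3, 4]: y[0] = 4×3 = 12; y[1] = 4×4 + 3×3 = 25; y[2] = 3×4 + 3×3 = 21; y[3] = 3×4 = 12 → [12, 25, 21, 12]. Given [12, 25, 21, 12] matches, so answer: Yes

Yes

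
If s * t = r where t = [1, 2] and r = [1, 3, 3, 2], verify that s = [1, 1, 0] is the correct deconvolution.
Forward-compute [1, 1, 0] * [1, 2]: r[0] = 1×1 = 1; r[1] = 1×2 + 1×1 = 3; r[2] = 1×2 + 0×1 = 2; r[3] = 0×2 = 0 → [1, 3, 2, 0]. Does not match given r = [1, 3, 3, 2].

Not verified. [1, 1, 0] * [1, 2] = [1, 3, 2, 0], which differs from [1, 3, 3, 2] at index 2.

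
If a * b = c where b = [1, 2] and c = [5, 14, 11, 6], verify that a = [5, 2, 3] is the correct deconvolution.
Forward-compute [5, 2, 3] * [1, 2]: c[0] = 5×1 = 5; c[1] = 5×2 + 2×1 = 12; c[2] = 2×2 + 3×1 = 7; c[3] = 3×2 = 6 → [5, 12, 7, 6]. Does not match given c = [5, 14, 11, 6].

Not verified. [5, 2, 3] * [1, 2] = [5, 12, 7, 6], which differs from [5, 14, 11, 6] at index 1.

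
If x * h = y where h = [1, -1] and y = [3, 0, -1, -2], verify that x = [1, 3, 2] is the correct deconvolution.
Forward-compute [1, 3, 2] * [1, -1]: y[0] = 1×1 = 1; y[1] = 1×-1 + 3×1 = 2; y[2] = 3×-1 + 2×1 = -1; y[3] = 2×-1 = -2 → [1, 2, -1, -2]. Does not match given y = [3, 0, -1, -2].

Not verified. [1, 3, 2] * [1, -1] = [1, 2, -1, -2], which differs from [3, 0, -1, -2] at index 0.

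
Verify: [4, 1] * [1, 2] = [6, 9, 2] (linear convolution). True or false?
Recompute linear convolution of [4, 1] and [1, 2]: y[0] = 4×1 = 4; y[1] = 4×2 + 1×1 = 9; y[2] = 1×2 = 2 → [4, 9, 2]. Compare to given [6, 9, 2]: they differ at index 0: given 6, correct 4, so answer: No

No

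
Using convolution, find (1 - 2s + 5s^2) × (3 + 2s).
Ascending coefficients: a = [1, -2, 5], b = [3, 2]. c[0] = 1×3 = 3; c[1] = 1×2 + -2×3 = -4; c[2] = -2×2 + 5×3 = 11; c[3] = 5×2 = 10. Result coefficients: [3, -4, 11, 10] → 3 - 4s + 11s^2 + 10s^3

3 - 4s + 11s^2 + 10s^3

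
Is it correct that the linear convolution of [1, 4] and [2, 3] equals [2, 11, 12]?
Recompute linear convolution of [1, 4] and [2, 3]: y[0] = 1×2 = 2; y[1] = 1×3 + 4×2 = 11; y[2] = 4×3 = 12 → [2, 11, 12]. Given [2, 11, 12] matches, so answer: Yes

Yes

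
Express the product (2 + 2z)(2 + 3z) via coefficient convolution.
Ascending coefficients: a = [2, 2], b = [2, 3]. c[0] = 2×2 = 4; c[1] = 2×3 + 2×2 = 10; c[2] = 2×3 = 6. Result coefficients: [4, 10, 6] → 4 + 10z + 6z^2

4 + 10z + 6z^2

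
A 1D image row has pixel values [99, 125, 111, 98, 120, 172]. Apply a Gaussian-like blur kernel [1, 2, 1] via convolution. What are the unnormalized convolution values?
Convolve image row [99, 125, 111, 98, 120, 172] with kernel [1, 2, 1]: y[0] = 99×1 = 99; y[1] = 99×2 + 125×1 = 323; y[2] = 99×1 + 125×2 + 111×1 = 460; y[3] = 125×1 + 111×2 + 98×1 = 445; y[4] = 111×1 + 98×2 + 120×1 = 427; y[5] = 98×1 + 120×2 + 172×1 = 510; y[6] = 120×1 + 172×2 = 464; y[7] = 172×1 = 172 → [99, 323, 460, 445, 427, 510, 464, 172]. Normalization factor = sum(kernel) = 4.

[99, 323, 460, 445, 427, 510, 464, 172]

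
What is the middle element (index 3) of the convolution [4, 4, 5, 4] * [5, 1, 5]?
Use y[k] = Σ_i a[i]·b[k-i] at k=3. y[3] = 4×5 + 5×1 + 4×5 = 45

45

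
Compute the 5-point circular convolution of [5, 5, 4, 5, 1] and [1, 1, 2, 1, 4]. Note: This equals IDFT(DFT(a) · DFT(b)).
Either evaluate y[k] = Σ_j a[j]·b[(k-j) mod 5] directly, or use IDFT(DFT(a) · DFT(b)). y[0] = 5×1 + 5×4 + 4×1 + 5×2 + 1×1 = 40; y[1] = 5×1 + 5×1 + 4×4 + 5×1 + 1×2 = 33; y[2] = 5×2 + 5×1 + 4×1 + 5×4 + 1×1 = 40; y[3] = 5×1 + 5×2 + 4×1 + 5×1 + 1×4 = 28; y[4] = 5×4 + 5×1 + 4×2 + 5×1 + 1×1 = 39. Result: [40, 33, 40, 28, 39]

[40, 33, 40, 28, 39]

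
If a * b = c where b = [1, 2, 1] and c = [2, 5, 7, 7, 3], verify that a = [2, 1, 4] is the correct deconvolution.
Forward-compute [2, 1, 4] * [1, 2, 1]: c[0] = 2×1 = 2; c[1] = 2×2 + 1×1 = 5; c[2] = 2×1 + 1×2 + 4×1 = 8; c[3] = 1×1 + 4×2 = 9; c[4] = 4×1 = 4 → [2, 5, 8, 9, 4]. Does not match given c = [2, 5, 7, 7, 3].

Not verified. [2, 1, 4] * [1, 2, 1] = [2, 5, 8, 9, 4], which differs from [2, 5, 7, 7, 3] at index 2.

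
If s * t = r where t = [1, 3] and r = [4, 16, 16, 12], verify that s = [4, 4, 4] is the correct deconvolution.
Forward-compute [4, 4, 4] * [1, 3]: r[0] = 4×1 = 4; r[1] = 4×3 + 4×1 = 16; r[2] = 4×3 + 4×1 = 16; r[3] = 4×3 = 12 → [4, 16, 16, 12]. Matches given r = [4, 16, 16, 12], so verified.

Verified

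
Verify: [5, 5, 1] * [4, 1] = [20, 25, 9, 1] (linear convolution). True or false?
Recompute linear convolution of [5, 5, 1] and [4, 1]: y[0] = 5×4 = 20; y[1] = 5×1 + 5×4 = 25; y[2] = 5×1 + 1×4 = 9; y[3] = 1×1 = 1 → [20, 25, 9, 1]. Given [20, 25, 9, 1] matches, so answer: Yes

Yes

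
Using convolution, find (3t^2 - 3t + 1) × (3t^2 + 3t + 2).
Ascending coefficients: a = [1, -3, 3], b = [2, 3, 3]. c[0] = 1×2 = 2; c[1] = 1×3 + -3×2 = -3; c[2] = 1×3 + -3×3 + 3×2 = 0; c[3] = -3×3 + 3×3 = 0; c[4] = 3×3 = 9. Result coefficients: [2, -3, 0, 0, 9] → 9t^4 - 3t + 2

9t^4 - 3t + 2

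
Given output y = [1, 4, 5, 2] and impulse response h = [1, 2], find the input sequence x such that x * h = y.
Deconvolve y=[1, 4, 5, 2] by h=[1, 2]. Since h[0]=1, solve forward: x[0] = y[0] / 1 = 1; x[1] = (y[1] - 1×2) / 1 = 2; x[2] = (y[2] - 2×2) / 1 = 1. So x = [1, 2, 1]. Check by forward convolution: y[0] = 1×1 = 1; y[1] = 1×2 + 2×1 = 4; y[2] = 2×2 + 1×1 = 5; y[3] = 1×2 = 2

[1, 2, 1]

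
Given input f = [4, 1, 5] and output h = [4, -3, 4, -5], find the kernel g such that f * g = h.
Output length 4 = len(f) + len(g) - 1 ⇒ len(g) = 2. Solve g forward using g[k] = (h[k] - Σ_{i≥1} f[i]·g[k-i]) / f[0]: g[0] = h[0] / f[0] = 4 / 4 = 1; g[1] = (h[1] - 1×1) / f[0] = (-3 - 1×1) / 4 = -1. So g = [1, -1]. Forward-check [4, 1, 5] * [1, -1]: h[0] = 4×1 = 4; h[1] = 4×-1 + 1×1 = -3; h[2] = 1×-1 + 5×1 = 4; h[3] = 5×-1 = -5 → [4, -3, 4, -5] ✓

[1, -1]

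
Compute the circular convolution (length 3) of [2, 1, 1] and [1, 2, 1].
Use y[k] = Σ_j a[j]·b[(k-j) mod 3]. y[0] = 2×1 + 1×1 + 1×2 = 5; y[1] = 2×2 + 1×1 + 1×1 = 6; y[2] = 2×1 + 1×2 + 1×1 = 5. Result: [5, 6, 5]

[5, 6, 5]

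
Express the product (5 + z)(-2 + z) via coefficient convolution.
Ascending coefficients: a = [5, 1], b = [-2, 1]. c[0] = 5×-2 = -10; c[1] = 5×1 + 1×-2 = 3; c[2] = 1×1 = 1. Result coefficients: [-10, 3, 1] → -10 + 3z + z^2

-10 + 3z + z^2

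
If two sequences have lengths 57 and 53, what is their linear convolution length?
Linear/full convolution length: m + n - 1 = 57 + 53 - 1 = 109

109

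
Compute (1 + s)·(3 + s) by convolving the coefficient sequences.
Ascending coefficients: a = [1, 1], b = [3, 1]. c[0] = 1×3 = 3; c[1] = 1×1 + 1×3 = 4; c[2] = 1×1 = 1. Result coefficients: [3, 4, 1] → 3 + 4s + s^2

3 + 4s + s^2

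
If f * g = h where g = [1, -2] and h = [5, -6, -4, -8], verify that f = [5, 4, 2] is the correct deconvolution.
Forward-compute [5, 4, 2] * [1, -2]: h[0] = 5×1 = 5; h[1] = 5×-2 + 4×1 = -6; h[2] = 4×-2 + 2×1 = -6; h[3] = 2×-2 = -4 → [5, -6, -6, -4]. Does not match given h = [5, -6, -4, -8].

Not verified. [5, 4, 2] * [1, -2] = [5, -6, -6, -4], which differs from [5, -6, -4, -8] at index 2.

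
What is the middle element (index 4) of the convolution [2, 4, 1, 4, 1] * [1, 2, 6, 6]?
Use y[k] = Σ_i a[i]·b[k-i] at k=4. y[4] = 4×6 + 1×6 + 4×2 + 1×1 = 39

39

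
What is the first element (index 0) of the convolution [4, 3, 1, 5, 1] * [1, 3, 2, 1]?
Use y[k] = Σ_i a[i]·b[k-i] at k=0. y[0] = 4×1 = 4

4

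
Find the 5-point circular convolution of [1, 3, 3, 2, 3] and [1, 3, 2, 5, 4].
Use y[k] = Σ_j x[j]·h[(k-j) mod 5]. y[0] = 1×1 + 3×4 + 3×5 + 2×2 + 3×3 = 41; y[1] = 1×3 + 3×1 + 3×4 + 2×5 + 3×2 = 34; y[2] = 1×2 + 3×3 + 3×1 + 2×4 + 3×5 = 37; y[3] = 1×5 + 3×2 + 3×3 + 2×1 + 3×4 = 34; y[4] = 1×4 + 3×5 + 3×2 + 2×3 + 3×1 = 34. Result: [41, 34, 37, 34, 34]

[41, 34, 37, 34, 34]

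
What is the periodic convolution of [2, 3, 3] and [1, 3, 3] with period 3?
Use y[k] = Σ_j x[j]·h[(k-j) mod 3]. y[0] = 2×1 + 3×3 + 3×3 = 20; y[1] = 2×3 + 3×1 + 3×3 = 18; y[2] = 2×3 + 3×3 + 3×1 = 18. Result: [20, 18, 18]

[20, 18, 18]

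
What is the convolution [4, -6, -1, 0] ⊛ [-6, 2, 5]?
y[0] = 4×-6 = -24; y[1] = 4×2 + -6×-6 = 44; y[2] = 4×5 + -6×2 + -1×-6 = 14; y[3] = -6×5 + -1×2 + 0×-6 = -32; y[4] = -1×5 + 0×2 = -5; y[5] = 0×5 = 0

[-24, 44, 14, -32, -5, 0]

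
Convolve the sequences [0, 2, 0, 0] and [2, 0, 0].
y[0] = 0×2 = 0; y[1] = 0×0 + 2×2 = 4; y[2] = 0×0 + 2×0 + 0×2 = 0; y[3] = 2×0 + 0×0 + 0×2 = 0; y[4] = 0×0 + 0×0 = 0; y[5] = 0×0 = 0

[0, 4, 0, 0, 0, 0]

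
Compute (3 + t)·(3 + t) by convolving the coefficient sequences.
Ascending coefficients: a = [3, 1], b = [3, 1]. c[0] = 3×3 = 9; c[1] = 3×1 + 1×3 = 6; c[2] = 1×1 = 1. Result coefficients: [9, 6, 1] → 9 + 6t + t^2

9 + 6t + t^2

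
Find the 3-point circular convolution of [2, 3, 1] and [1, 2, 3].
Use y[k] = Σ_j u[j]·v[(k-j) mod 3]. y[0] = 2×1 + 3×3 + 1×2 = 13; y[1] = 2×2 + 3×1 + 1×3 = 10; y[2] = 2×3 + 3×2 + 1×1 = 13. Result: [13, 10, 13]

[13, 10, 13]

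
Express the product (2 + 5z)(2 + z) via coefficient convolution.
Ascending coefficients: a = [2, 5], b = [2, 1]. c[0] = 2×2 = 4; c[1] = 2×1 + 5×2 = 12; c[2] = 5×1 = 5. Result coefficients: [4, 12, 5] → 4 + 12z + 5z^2

4 + 12z + 5z^2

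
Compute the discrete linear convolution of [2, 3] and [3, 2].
y[0] = 2×3 = 6; y[1] = 2×2 + 3×3 = 13; y[2] = 3×2 = 6

[6, 13, 6]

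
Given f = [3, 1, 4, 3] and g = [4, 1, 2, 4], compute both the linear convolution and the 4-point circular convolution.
Linear: y_lin[0] = 3×4 = 12; y_lin[1] = 3×1 + 1×4 = 7; y_lin[2] = 3×2 + 1×1 + 4×4 = 23; y_lin[3] = 3×4 + 1×2 + 4×1 + 3×4 = 30; y_lin[4] = 1×4 + 4×2 + 3×1 = 15; y_lin[5] = 4×4 + 3×2 = 22; y_lin[6] = 3×4 = 12 → [12, 7, 23, 30, 15, 22, 12]. Circular (length 4): y[0] = 3×4 + 1×4 + 4×2 + 3×1 = 27; y[1] = 3×1 + 1×4 + 4×4 + 3×2 = 29; y[2] = 3×2 + 1×1 + 4×4 + 3×4 = 35; y[3] = 3×4 + 1×2 + 4×1 + 3×4 = 30 → [27, 29, 35, 30]

Linear: [12, 7, 23, 30, 15, 22, 12], Circular: [27, 29, 35, 30]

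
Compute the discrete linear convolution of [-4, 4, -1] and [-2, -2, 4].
y[0] = -4×-2 = 8; y[1] = -4×-2 + 4×-2 = 0; y[2] = -4×4 + 4×-2 + -1×-2 = -22; y[3] = 4×4 + -1×-2 = 18; y[4] = -1×4 = -4

[8, 0, -22, 18, -4]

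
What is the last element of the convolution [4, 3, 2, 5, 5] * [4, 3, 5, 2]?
Use y[k] = Σ_i a[i]·b[k-i] at k=7. y[7] = 5×2 = 10

10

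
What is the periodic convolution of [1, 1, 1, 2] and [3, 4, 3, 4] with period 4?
Use y[k] = Σ_j a[j]·b[(k-j) mod 4]. y[0] = 1×3 + 1×4 + 1×3 + 2×4 = 18; y[1] = 1×4 + 1×3 + 1×4 + 2×3 = 17; y[2] = 1×3 + 1×4 + 1×3 + 2×4 = 18; y[3] = 1×4 + 1×3 + 1×4 + 2×3 = 17. Result: [18, 17, 18, 17]

[18, 17, 18, 17]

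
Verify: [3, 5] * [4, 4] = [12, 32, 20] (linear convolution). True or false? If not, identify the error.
Recompute linear convolution of [3, 5] and [4, 4]: y[0] = 3×4 = 12; y[1] = 3×4 + 5×4 = 32; y[2] = 5×4 = 20 → [12, 32, 20]. Given [12, 32, 20] matches, so answer: Yes

Yes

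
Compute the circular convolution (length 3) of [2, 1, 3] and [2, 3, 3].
Use y[k] = Σ_j s[j]·t[(k-j) mod 3]. y[0] = 2×2 + 1×3 + 3×3 = 16; y[1] = 2×3 + 1×2 + 3×3 = 17; y[2] = 2×3 + 1×3 + 3×2 = 15. Result: [16, 17, 15]

[16, 17, 15]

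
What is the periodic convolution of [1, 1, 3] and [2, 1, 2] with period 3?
Use y[k] = Σ_j x[j]·h[(k-j) mod 3]. y[0] = 1×2 + 1×2 + 3×1 = 7; y[1] = 1×1 + 1×2 + 3×2 = 9; y[2] = 1×2 + 1×1 + 3×2 = 9. Result: [7, 9, 9]

[7, 9, 9]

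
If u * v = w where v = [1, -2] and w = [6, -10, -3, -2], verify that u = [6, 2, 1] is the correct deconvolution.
Forward-compute [6, 2, 1] * [1, -2]: w[0] = 6×1 = 6; w[1] = 6×-2 + 2×1 = -10; w[2] = 2×-2 + 1×1 = -3; w[3] = 1×-2 = -2 → [6, -10, -3, -2]. Matches given w = [6, -10, -3, -2], so verified.

Verified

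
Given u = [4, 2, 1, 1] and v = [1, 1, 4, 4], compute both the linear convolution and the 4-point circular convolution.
Linear: y_lin[0] = 4×1 = 4; y_lin[1] = 4×1 + 2×1 = 6; y_lin[2] = 4×4 + 2×1 + 1×1 = 19; y_lin[3] = 4×4 + 2×4 + 1×1 + 1×1 = 26; y_lin[4] = 2×4 + 1×4 + 1×1 = 13; y_lin[5] = 1×4 + 1×4 = 8; y_lin[6] = 1×4 = 4 → [4, 6, 19, 26, 13, 8, 4]. Circular (length 4): y[0] = 4×1 + 2×4 + 1×4 + 1×1 = 17; y[1] = 4×1 + 2×1 + 1×4 + 1×4 = 14; y[2] = 4×4 + 2×1 + 1×1 + 1×4 = 23; y[3] = 4×4 + 2×4 + 1×1 + 1×1 = 26 → [17, 14, 23, 26]

Linear: [4, 6, 19, 26, 13, 8, 4], Circular: [17, 14, 23, 26]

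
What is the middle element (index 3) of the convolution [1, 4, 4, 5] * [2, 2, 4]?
Use y[k] = Σ_i a[i]·b[k-i] at k=3. y[3] = 4×4 + 4×2 + 5×2 = 34

34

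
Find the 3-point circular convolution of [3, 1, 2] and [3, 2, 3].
Use y[k] = Σ_j s[j]·t[(k-j) mod 3]. y[0] = 3×3 + 1×3 + 2×2 = 16; y[1] = 3×2 + 1×3 + 2×3 = 15; y[2] = 3×3 + 1×2 + 2×3 = 17. Result: [16, 15, 17]

[16, 15, 17]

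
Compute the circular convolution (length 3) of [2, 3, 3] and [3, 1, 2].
Use y[k] = Σ_j a[j]·b[(k-j) mod 3]. y[0] = 2×3 + 3×2 + 3×1 = 15; y[1] = 2×1 + 3×3 + 3×2 = 17; y[2] = 2×2 + 3×1 + 3×3 = 16. Result: [15, 17, 16]

[15, 17, 16]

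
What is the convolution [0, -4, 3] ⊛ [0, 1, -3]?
y[0] = 0×0 = 0; y[1] = 0×1 + -4×0 = 0; y[2] = 0×-3 + -4×1 + 3×0 = -4; y[3] = -4×-3 + 3×1 = 15; y[4] = 3×-3 = -9

[0, 0, -4, 15, -9]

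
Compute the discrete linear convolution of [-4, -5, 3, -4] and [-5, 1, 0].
y[0] = -4×-5 = 20; y[1] = -4×1 + -5×-5 = 21; y[2] = -4×0 + -5×1 + 3×-5 = -20; y[3] = -5×0 + 3×1 + -4×-5 = 23; y[4] = 3×0 + -4×1 = -4; y[5] = -4×0 = 0

[20, 21, -20, 23, -4, 0]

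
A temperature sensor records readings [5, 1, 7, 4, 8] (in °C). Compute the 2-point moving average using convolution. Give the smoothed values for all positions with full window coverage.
2-point moving average kernel = [1, 1]. Apply in 'valid' mode (full window coverage): avg[0] = (5 + 1) / 2 = 3.0; avg[1] = (1 + 7) / 2 = 4.0; avg[2] = (7 + 4) / 2 = 5.5; avg[3] = (4 + 8) / 2 = 6.0. Smoothed values: [3.0, 4.0, 5.5, 6.0]

[3.0, 4.0, 5.5, 6.0]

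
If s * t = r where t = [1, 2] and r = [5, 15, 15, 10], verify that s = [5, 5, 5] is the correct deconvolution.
Forward-compute [5, 5, 5] * [1, 2]: r[0] = 5×1 = 5; r[1] = 5×2 + 5×1 = 15; r[2] = 5×2 + 5×1 = 15; r[3] = 5×2 = 10 → [5, 15, 15, 10]. Matches given r = [5, 15, 15, 10], so verified.

Verified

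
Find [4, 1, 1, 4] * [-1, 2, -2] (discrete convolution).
y[0] = 4×-1 = -4; y[1] = 4×2 + 1×-1 = 7; y[2] = 4×-2 + 1×2 + 1×-1 = -7; y[3] = 1×-2 + 1×2 + 4×-1 = -4; y[4] = 1×-2 + 4×2 = 6; y[5] = 4×-2 = -8

[-4, 7, -7, -4, 6, -8]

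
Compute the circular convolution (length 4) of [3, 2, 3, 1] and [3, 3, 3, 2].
Use y[k] = Σ_j s[j]·t[(k-j) mod 4]. y[0] = 3×3 + 2×2 + 3×3 + 1×3 = 25; y[1] = 3×3 + 2×3 + 3×2 + 1×3 = 24; y[2] = 3×3 + 2×3 + 3×3 + 1×2 = 26; y[3] = 3×2 + 2×3 + 3×3 + 1×3 = 24. Result: [25, 24, 26, 24]

[25, 24, 26, 24]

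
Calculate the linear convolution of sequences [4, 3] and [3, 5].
y[0] = 4×3 = 12; y[1] = 4×5 + 3×3 = 29; y[2] = 3×5 = 15

[12, 29, 15]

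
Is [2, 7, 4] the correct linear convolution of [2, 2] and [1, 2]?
Recompute linear convolution of [2, 2] and [1, 2]: y[0] = 2×1 = 2; y[1] = 2×2 + 2×1 = 6; y[2] = 2×2 = 4 → [2, 6, 4]. Compare to given [2, 7, 4]: they differ at index 1: given 7, correct 6, so answer: No

No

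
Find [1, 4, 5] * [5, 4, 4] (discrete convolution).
y[0] = 1×5 = 5; y[1] = 1×4 + 4×5 = 24; y[2] = 1×4 + 4×4 + 5×5 = 45; y[3] = 4×4 + 5×4 = 36; y[4] = 5×4 = 20

[5, 24, 45, 36, 20]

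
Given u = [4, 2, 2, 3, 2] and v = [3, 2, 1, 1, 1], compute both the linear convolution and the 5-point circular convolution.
Linear: y_lin[0] = 4×3 = 12; y_lin[1] = 4×2 + 2×3 = 14; y_lin[2] = 4×1 + 2×2 + 2×3 = 14; y_lin[3] = 4×1 + 2×1 + 2×2 + 3×3 = 19; y_lin[4] = 4×1 + 2×1 + 2×1 + 3×2 + 2×3 = 20; y_lin[5] = 2×1 + 2×1 + 3×1 + 2×2 = 11; y_lin[6] = 2×1 + 3×1 + 2×1 = 7; y_lin[7] = 3×1 + 2×1 = 5; y_lin[8] = 2×1 = 2 → [12, 14, 14, 19, 20, 11, 7, 5, 2]. Circular (length 5): y[0] = 4×3 + 2×1 + 2×1 + 3×1 + 2×2 = 23; y[1] = 4×2 + 2×3 + 2×1 + 3×1 + 2×1 = 21; y[2] = 4×1 + 2×2 + 2×3 + 3×1 + 2×1 = 19; y[3] = 4×1 + 2×1 + 2×2 + 3×3 + 2×1 = 21; y[4] = 4×1 + 2×1 + 2×1 + 3×2 + 2×3 = 20 → [23, 21, 19, 21, 20]

Linear: [12, 14, 14, 19, 20, 11, 7, 5, 2], Circular: [23, 21, 19, 21, 20]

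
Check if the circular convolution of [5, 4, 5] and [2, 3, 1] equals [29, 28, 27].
Recompute circular convolution of [5, 4, 5] and [2, 3, 1]: y[0] = 5×2 + 4×1 + 5×3 = 29; y[1] = 5×3 + 4×2 + 5×1 = 28; y[2] = 5×1 + 4×3 + 5×2 = 27 → [29, 28, 27]. Given [29, 28, 27] matches, so answer: Yes

Yes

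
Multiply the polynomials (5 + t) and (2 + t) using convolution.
Ascending coefficients: a = [5, 1], b = [2, 1]. c[0] = 5×2 = 10; c[1] = 5×1 + 1×2 = 7; c[2] = 1×1 = 1. Result coefficients: [10, 7, 1] → 10 + 7t + t^2

10 + 7t + t^2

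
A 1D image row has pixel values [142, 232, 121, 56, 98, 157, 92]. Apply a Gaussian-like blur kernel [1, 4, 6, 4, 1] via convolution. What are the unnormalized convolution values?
Convolve image row [142, 232, 121, 56, 98, 157, 92] with kernel [1, 4, 6, 4, 1]: y[0] = 142×1 = 142; y[1] = 142×4 + 232×1 = 800; y[2] = 142×6 + 232×4 + 121×1 = 1901; y[3] = 142×4 + 232×6 + 121×4 + 56×1 = 2500; y[4] = 142×1 + 232×4 + 121×6 + 56×4 + 98×1 = 2118; y[5] = 232×1 + 121×4 + 56×6 + 98×4 + 157×1 = 1601; y[6] = 121×1 + 56×4 + 98×6 + 157×4 + 92×1 = 1653; y[7] = 56×1 + 98×4 + 157×6 + 92×4 = 1758; y[8] = 98×1 + 157×4 + 92×6 = 1278; y[9] = 157×1 + 92×4 = 525; y[10] = 92×1 = 92 → [142, 800, 1901, 2500, 2118, 1601, 1653, 1758, 1278, 525, 92]. Normalization factor = sum(kernel) = 16.

[142, 800, 1901, 2500, 2118, 1601, 1653, 1758, 1278, 525, 92]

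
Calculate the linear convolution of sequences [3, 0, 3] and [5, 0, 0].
y[0] = 3×5 = 15; y[1] = 3×0 + 0×5 = 0; y[2] = 3×0 + 0×0 + 3×5 = 15; y[3] = 0×0 + 3×0 = 0; y[4] = 3×0 = 0

[15, 0, 15, 0, 0]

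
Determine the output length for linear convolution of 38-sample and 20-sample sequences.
Linear/full convolution length: m + n - 1 = 38 + 20 - 1 = 57

57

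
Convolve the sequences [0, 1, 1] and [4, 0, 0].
y[0] = 0×4 = 0; y[1] = 0×0 + 1×4 = 4; y[2] = 0×0 + 1×0 + 1×4 = 4; y[3] = 1×0 + 1×0 = 0; y[4] = 1×0 = 0

[0, 4, 4, 0, 0]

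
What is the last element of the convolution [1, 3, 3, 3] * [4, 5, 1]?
Use y[k] = Σ_i a[i]·b[k-i] at k=5. y[5] = 3×1 = 3

3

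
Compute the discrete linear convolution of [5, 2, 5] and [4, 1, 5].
y[0] = 5×4 = 20; y[1] = 5×1 + 2×4 = 13; y[2] = 5×5 + 2×1 + 5×4 = 47; y[3] = 2×5 + 5×1 = 15; y[4] = 5×5 = 25

[20, 13, 47, 15, 25]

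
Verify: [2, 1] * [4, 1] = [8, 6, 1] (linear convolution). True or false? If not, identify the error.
Recompute linear convolution of [2, 1] and [4, 1]: y[0] = 2×4 = 8; y[1] = 2×1 + 1×4 = 6; y[2] = 1×1 = 1 → [8, 6, 1]. Given [8, 6, 1] matches, so answer: Yes

Yes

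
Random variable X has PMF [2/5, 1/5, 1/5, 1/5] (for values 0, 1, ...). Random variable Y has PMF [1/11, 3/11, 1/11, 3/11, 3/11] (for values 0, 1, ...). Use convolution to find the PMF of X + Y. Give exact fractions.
P(X+Y=k) = Σ_i P(X=i)·P(Y=k-i) — a convolution of [2/5, 1/5, 1/5, 1/5] and [1/11, 3/11, 1/11, 3/11, 3/11]. P(X+Y=0) = (2/5)×(1/11) = 2/55; P(X+Y=1) = (2/5)×(3/11) + (1/5)×(1/11) = 6/55 + 1/55 = 7/55; P(X+Y=2) = (2/5)×(1/11) + (1/5)×(3/11) + (1/5)×(1/11) = 2/55 + 3/55 + 1/55 = 6/55; P(X+Y=3) = (2/5)×(3/11) + (1/5)×(1/11) + (1/5)×(3/11) + (1/5)×(1/11) = 6/55 + 1/55 + 3/55 + 1/55 = 1/5; P(X+Y=4) = (2/5)×(3/11) + (1/5)×(3/11) + (1/5)×(1/11) + (1/5)×(3/11) = 6/55 + 3/55 + 1/55 + 3/55 = 13/55; P(X+Y=5) = (1/5)×(3/11) + (1/5)×(3/11) + (1/5)×(1/11) = 3/55 + 3/55 + 1/55 = 7/55; P(X+Y=6) = (1/5)×(3/11) + (1/5)×(3/11) = 3/55 + 3/55 = 6/55; P(X+Y=7) = (1/5)×(3/11) = 3/55. PMF: [2/55, 7/55, 6/55, 1/5, 13/55, 7/55, 6/55, 3/55] (sums to 1 ✓)

[2/55, 7/55, 6/55, 1/5, 13/55, 7/55, 6/55, 3/55]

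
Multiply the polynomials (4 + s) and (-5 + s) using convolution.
Ascending coefficients: a = [4, 1], b = [-5, 1]. c[0] = 4×-5 = -20; c[1] = 4×1 + 1×-5 = -1; c[2] = 1×1 = 1. Result coefficients: [-20, -1, 1] → -20 - s + s^2

-20 - s + s^2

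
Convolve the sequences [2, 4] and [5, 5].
y[0] = 2×5 = 10; y[1] = 2×5 + 4×5 = 30; y[2] = 4×5 = 20

[10, 30, 20]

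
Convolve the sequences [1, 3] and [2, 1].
y[0] = 1×2 = 2; y[1] = 1×1 + 3×2 = 7; y[2] = 3×1 = 3

[2, 7, 3]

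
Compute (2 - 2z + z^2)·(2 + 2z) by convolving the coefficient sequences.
Ascending coefficients: a = [2, -2, 1], b = [2, 2]. c[0] = 2×2 = 4; c[1] = 2×2 + -2×2 = 0; c[2] = -2×2 + 1×2 = -2; c[3] = 1×2 = 2. Result coefficients: [4, 0, -2, 2] → 4 - 2z^2 + 2z^3

4 - 2z^2 + 2z^3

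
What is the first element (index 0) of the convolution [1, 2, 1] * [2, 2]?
Use y[k] = Σ_i a[i]·b[k-i] at k=0. y[0] = 1×2 = 2

2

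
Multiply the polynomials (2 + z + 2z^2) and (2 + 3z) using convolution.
Ascending coefficients: a = [2, 1, 2], b = [2, 3]. c[0] = 2×2 = 4; c[1] = 2×3 + 1×2 = 8; c[2] = 1×3 + 2×2 = 7; c[3] = 2×3 = 6. Result coefficients: [4, 8, 7, 6] → 4 + 8z + 7z^2 + 6z^3

4 + 8z + 7z^2 + 6z^3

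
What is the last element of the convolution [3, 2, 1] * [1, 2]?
Use y[k] = Σ_i a[i]·b[k-i] at k=3. y[3] = 1×2 = 2

2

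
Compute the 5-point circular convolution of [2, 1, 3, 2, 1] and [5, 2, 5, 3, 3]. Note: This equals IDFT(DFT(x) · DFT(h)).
Either evaluate y[k] = Σ_j x[j]·h[(k-j) mod 5] directly, or use IDFT(DFT(x) · DFT(h)). y[0] = 2×5 + 1×3 + 3×3 + 2×5 + 1×2 = 34; y[1] = 2×2 + 1×5 + 3×3 + 2×3 + 1×5 = 29; y[2] = 2×5 + 1×2 + 3×5 + 2×3 + 1×3 = 36; y[3] = 2×3 + 1×5 + 3×2 + 2×5 + 1×3 = 30; y[4] = 2×3 + 1×3 + 3×5 + 2×2 + 1×5 = 33. Result: [34, 29, 36, 30, 33]

[34, 29, 36, 30, 33]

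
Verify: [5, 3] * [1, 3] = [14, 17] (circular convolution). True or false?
Recompute circular convolution of [5, 3] and [1, 3]: y[0] = 5×1 + 3×3 = 14; y[1] = 5×3 + 3×1 = 18 → [14, 18]. Compare to given [14, 17]: they differ at index 1: given 17, correct 18, so answer: No

No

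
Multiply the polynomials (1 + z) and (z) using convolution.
Ascending coefficients: a = [1, 1], b = [0, 1]. c[0] = 1×0 = 0; c[1] = 1×1 + 1×0 = 1; c[2] = 1×1 = 1. Result coefficients: [0, 1, 1] → z + z^2

z + z^2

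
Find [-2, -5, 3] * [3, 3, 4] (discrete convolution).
y[0] = -2×3 = -6; y[1] = -2×3 + -5×3 = -21; y[2] = -2×4 + -5×3 + 3×3 = -14; y[3] = -5×4 + 3×3 = -11; y[4] = 3×4 = 12

[-6, -21, -14, -11, 12]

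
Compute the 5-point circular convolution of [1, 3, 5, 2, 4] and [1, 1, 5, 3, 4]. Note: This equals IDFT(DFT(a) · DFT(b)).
Either evaluate y[k] = Σ_j a[j]·b[(k-j) mod 5] directly, or use IDFT(DFT(a) · DFT(b)). y[0] = 1×1 + 3×4 + 5×3 + 2×5 + 4×1 = 42; y[1] = 1×1 + 3×1 + 5×4 + 2×3 + 4×5 = 50; y[2] = 1×5 + 3×1 + 5×1 + 2×4 + 4×3 = 33; y[3] = 1×3 + 3×5 + 5×1 + 2×1 + 4×4 = 41; y[4] = 1×4 + 3×3 + 5×5 + 2×1 + 4×1 = 44. Result: [42, 50, 33, 41, 44]

[42, 50, 33, 41, 44]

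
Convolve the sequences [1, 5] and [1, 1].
y[0] = 1×1 = 1; y[1] = 1×1 + 5×1 = 6; y[2] = 5×1 = 5

[1, 6, 5]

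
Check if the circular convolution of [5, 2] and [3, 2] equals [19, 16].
Recompute circular convolution of [5, 2] and [3, 2]: y[0] = 5×3 + 2×2 = 19; y[1] = 5×2 + 2×3 = 16 → [19, 16]. Given [19, 16] matches, so answer: Yes

Yes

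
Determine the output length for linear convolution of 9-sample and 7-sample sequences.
Linear/full convolution length: m + n - 1 = 9 + 7 - 1 = 15

15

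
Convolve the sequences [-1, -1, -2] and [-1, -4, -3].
y[0] = -1×-1 = 1; y[1] = -1×-4 + -1×-1 = 5; y[2] = -1×-3 + -1×-4 + -2×-1 = 9; y[3] = -1×-3 + -2×-4 = 11; y[4] = -2×-3 = 6

[1, 5, 9, 11, 6]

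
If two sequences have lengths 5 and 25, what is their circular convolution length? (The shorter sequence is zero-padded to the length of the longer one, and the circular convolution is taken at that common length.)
Circular convolution (zero-padding the shorter input) has length max(m, n) = max(5, 25) = 25

25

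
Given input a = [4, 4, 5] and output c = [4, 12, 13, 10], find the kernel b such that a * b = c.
Output length 4 = len(a) + len(b) - 1 ⇒ len(b) = 2. Solve b forward using b[k] = (c[k] - Σ_{i≥1} a[i]·b[k-i]) / a[0]: b[0] = c[0] / a[0] = 4 / 4 = 1; b[1] = (c[1] - 4×1) / a[0] = (12 - 4×1) / 4 = 2. So b = [1, 2]. Forward-check [4, 4, 5] * [1, 2]: c[0] = 4×1 = 4; c[1] = 4×2 + 4×1 = 12; c[2] = 4×2 + 5×1 = 13; c[3] = 5×2 = 10 → [4, 12, 13, 10] ✓

[1, 2]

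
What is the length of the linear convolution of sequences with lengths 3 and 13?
Linear/full convolution length: m + n - 1 = 3 + 13 - 1 = 15

15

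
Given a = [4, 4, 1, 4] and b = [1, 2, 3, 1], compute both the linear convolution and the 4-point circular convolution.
Linear: y_lin[0] = 4×1 = 4; y_lin[1] = 4×2 + 4×1 = 12; y_lin[2] = 4×3 + 4×2 + 1×1 = 21; y_lin[3] = 4×1 + 4×3 + 1×2 + 4×1 = 22; y_lin[4] = 4×1 + 1×3 + 4×2 = 15; y_lin[5] = 1×1 + 4×3 = 13; y_lin[6] = 4×1 = 4 → [4, 12, 21, 22, 15, 13, 4]. Circular (length 4): y[0] = 4×1 + 4×1 + 1×3 + 4×2 = 19; y[1] = 4×2 + 4×1 + 1×1 + 4×3 = 25; y[2] = 4×3 + 4×2 + 1×1 + 4×1 = 25; y[3] = 4×1 + 4×3 + 1×2 + 4×1 = 22 → [19, 25, 25, 22]

Linear: [4, 12, 21, 22, 15, 13, 4], Circular: [19, 25, 25, 22]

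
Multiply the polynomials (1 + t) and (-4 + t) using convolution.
Ascending coefficients: a = [1, 1], b = [-4, 1]. c[0] = 1×-4 = -4; c[1] = 1×1 + 1×-4 = -3; c[2] = 1×1 = 1. Result coefficients: [-4, -3, 1] → -4 - 3t + t^2

-4 - 3t + t^2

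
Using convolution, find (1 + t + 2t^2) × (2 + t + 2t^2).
Ascending coefficients: a = [1, 1, 2], b = [2, 1, 2]. c[0] = 1×2 = 2; c[1] = 1×1 + 1×2 = 3; c[2] = 1×2 + 1×1 + 2×2 = 7; c[3] = 1×2 + 2×1 = 4; c[4] = 2×2 = 4. Result coefficients: [2, 3, 7, 4, 4] → 2 + 3t + 7t^2 + 4t^3 + 4t^4

2 + 3t + 7t^2 + 4t^3 + 4t^4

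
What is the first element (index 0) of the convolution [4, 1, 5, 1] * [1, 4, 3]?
Use y[k] = Σ_i a[i]·b[k-i] at k=0. y[0] = 4×1 = 4

4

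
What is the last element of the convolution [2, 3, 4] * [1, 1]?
Use y[k] = Σ_i a[i]·b[k-i] at k=3. y[3] = 4×1 = 4

4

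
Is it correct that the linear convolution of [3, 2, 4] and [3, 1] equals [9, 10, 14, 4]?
Recompute linear convolution of [3, 2, 4] and [3, 1]: y[0] = 3×3 = 9; y[1] = 3×1 + 2×3 = 9; y[2] = 2×1 + 4×3 = 14; y[3] = 4×1 = 4 → [9, 9, 14, 4]. Compare to given [9, 10, 14, 4]: they differ at index 1: given 10, correct 9, so answer: No

No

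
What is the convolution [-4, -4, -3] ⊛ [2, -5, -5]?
y[0] = -4×2 = -8; y[1] = -4×-5 + -4×2 = 12; y[2] = -4×-5 + -4×-5 + -3×2 = 34; y[3] = -4×-5 + -3×-5 = 35; y[4] = -3×-5 = 15

[-8, 12, 34, 35, 15]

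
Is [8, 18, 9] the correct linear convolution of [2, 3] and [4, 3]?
Recompute linear convolution of [2, 3] and [4, 3]: y[0] = 2×4 = 8; y[1] = 2×3 + 3×4 = 18; y[2] = 3×3 = 9 → [8, 18, 9]. Given [8, 18, 9] matches, so answer: Yes

Yes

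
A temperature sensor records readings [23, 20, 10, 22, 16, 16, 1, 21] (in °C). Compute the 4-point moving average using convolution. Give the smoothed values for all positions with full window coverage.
4-point moving average kernel = [1, 1, 1, 1]. Apply in 'valid' mode (full window coverage): avg[0] = (23 + 20 + 10 + 22) / 4 = 18.75; avg[1] = (20 + 10 + 22 + 16) / 4 = 17.0; avg[2] = (10 + 22 + 16 + 16) / 4 = 16.0; avg[3] = (22 + 16 + 16 + 1) / 4 = 13.75; avg[4] = (16 + 16 + 1 + 21) / 4 = 13.5. Smoothed values: [18.75, 17.0, 16.0, 13.75, 13.5]

[18.75, 17.0, 16.0, 13.75, 13.5]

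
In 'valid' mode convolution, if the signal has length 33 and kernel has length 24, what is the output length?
'Valid' mode counts only positions where the kernel fully overlaps the signal: m - n + 1 = 33 - 24 + 1 = 10

10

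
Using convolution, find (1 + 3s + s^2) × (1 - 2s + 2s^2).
Ascending coefficients: a = [1, 3, 1], b = [1, -2, 2]. c[0] = 1×1 = 1; c[1] = 1×-2 + 3×1 = 1; c[2] = 1×2 + 3×-2 + 1×1 = -3; c[3] = 3×2 + 1×-2 = 4; c[4] = 1×2 = 2. Result coefficients: [1, 1, -3, 4, 2] → 1 + s - 3s^2 + 4s^3 + 2s^4

1 + s - 3s^2 + 4s^3 + 2s^4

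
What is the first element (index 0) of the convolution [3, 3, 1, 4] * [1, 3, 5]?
Use y[k] = Σ_i a[i]·b[k-i] at k=0. y[0] = 3×1 = 3

3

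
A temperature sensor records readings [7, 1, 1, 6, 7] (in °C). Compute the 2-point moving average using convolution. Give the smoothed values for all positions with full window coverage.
2-point moving average kernel = [1, 1]. Apply in 'valid' mode (full window coverage): avg[0] = (7 + 1) / 2 = 4.0; avg[1] = (1 + 1) / 2 = 1.0; avg[2] = (1 + 6) / 2 = 3.5; avg[3] = (6 + 7) / 2 = 6.5. Smoothed values: [4.0, 1.0, 3.5, 6.5]

[4.0, 1.0, 3.5, 6.5]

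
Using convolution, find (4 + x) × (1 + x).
Ascending coefficients: a = [4, 1], b = [1, 1]. c[0] = 4×1 = 4; c[1] = 4×1 + 1×1 = 5; c[2] = 1×1 = 1. Result coefficients: [4, 5, 1] → 4 + 5x + x^2

4 + 5x + x^2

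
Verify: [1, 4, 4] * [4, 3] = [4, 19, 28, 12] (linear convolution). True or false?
Recompute linear convolution of [1, 4, 4] and [4, 3]: y[0] = 1×4 = 4; y[1] = 1×3 + 4×4 = 19; y[2] = 4×3 + 4×4 = 28; y[3] = 4×3 = 12 → [4, 19, 28, 12]. Given [4, 19, 28, 12] matches, so answer: Yes

Yes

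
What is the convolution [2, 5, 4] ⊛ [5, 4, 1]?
y[0] = 2×5 = 10; y[1] = 2×4 + 5×5 = 33; y[2] = 2×1 + 5×4 + 4×5 = 42; y[3] = 5×1 + 4×4 = 21; y[4] = 4×1 = 4

[10, 33, 42, 21, 4]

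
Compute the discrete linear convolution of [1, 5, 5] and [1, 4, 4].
y[0] = 1×1 = 1; y[1] = 1×4 + 5×1 = 9; y[2] = 1×4 + 5×4 + 5×1 = 29; y[3] = 5×4 + 5×4 = 40; y[4] = 5×4 = 20

[1, 9, 29, 40, 20]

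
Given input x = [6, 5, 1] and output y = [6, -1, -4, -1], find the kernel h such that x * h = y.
Output length 4 = len(x) + len(h) - 1 ⇒ len(h) = 2. Solve h forward using h[k] = (y[k] - Σ_{i≥1} x[i]·h[k-i]) / x[0]: h[0] = y[0] / x[0] = 6 / 6 = 1; h[1] = (y[1] - 5×1) / x[0] = (-1 - 5×1) / 6 = -1. So h = [1, -1]. Forward-check [6, 5, 1] * [1, -1]: y[0] = 6×1 = 6; y[1] = 6×-1 + 5×1 = -1; y[2] = 5×-1 + 1×1 = -4; y[3] = 1×-1 = -1 → [6, -1, -4, -1] ✓

[1, -1]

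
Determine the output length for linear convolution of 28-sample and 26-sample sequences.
Linear/full convolution length: m + n - 1 = 28 + 26 - 1 = 53

53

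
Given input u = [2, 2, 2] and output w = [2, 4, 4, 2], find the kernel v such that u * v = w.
Output length 4 = len(u) + len(v) - 1 ⇒ len(v) = 2. Solve v forward using v[k] = (w[k] - Σ_{i≥1} u[i]·v[k-i]) / u[0]: v[0] = w[0] / u[0] = 2 / 2 = 1; v[1] = (w[1] - 2×1) / u[0] = (4 - 2×1) / 2 = 1. So v = [1, 1]. Forward-check [2, 2, 2] * [1, 1]: w[0] = 2×1 = 2; w[1] = 2×1 + 2×1 = 4; w[2] = 2×1 + 2×1 = 4; w[3] = 2×1 = 2 → [2, 4, 4, 2] ✓

[1, 1]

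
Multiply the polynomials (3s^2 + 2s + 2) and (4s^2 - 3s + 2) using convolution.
Ascending coefficients: a = [2, 2, 3], b = [2, -3, 4]. c[0] = 2×2 = 4; c[1] = 2×-3 + 2×2 = -2; c[2] = 2×4 + 2×-3 + 3×2 = 8; c[3] = 2×4 + 3×-3 = -1; c[4] = 3×4 = 12. Result coefficients: [4, -2, 8, -1, 12] → 12s^4 - s^3 + 8s^2 - 2s + 4

12s^4 - s^3 + 8s^2 - 2s + 4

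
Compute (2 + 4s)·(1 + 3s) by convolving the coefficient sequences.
Ascending coefficients: a = [2, 4], b = [1, 3]. c[0] = 2×1 = 2; c[1] = 2×3 + 4×1 = 10; c[2] = 4×3 = 12. Result coefficients: [2, 10, 12] → 2 + 10s + 12s^2

2 + 10s + 12s^2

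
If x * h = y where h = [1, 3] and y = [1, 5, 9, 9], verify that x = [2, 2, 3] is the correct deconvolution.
Forward-compute [2, 2, 3] * [1, 3]: y[0] = 2×1 = 2; y[1] = 2×3 + 2×1 = 8; y[2] = 2×3 + 3×1 = 9; y[3] = 3×3 = 9 → [2, 8, 9, 9]. Does not match given y = [1, 5, 9, 9].

Not verified. [2, 2, 3] * [1, 3] = [2, 8, 9, 9], which differs from [1, 5, 9, 9] at index 0.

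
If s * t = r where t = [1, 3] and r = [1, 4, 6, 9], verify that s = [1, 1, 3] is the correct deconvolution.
Forward-compute [1, 1, 3] * [1, 3]: r[0] = 1×1 = 1; r[1] = 1×3 + 1×1 = 4; r[2] = 1×3 + 3×1 = 6; r[3] = 3×3 = 9 → [1, 4, 6, 9]. Matches given r = [1, 4, 6, 9], so verified.

Verified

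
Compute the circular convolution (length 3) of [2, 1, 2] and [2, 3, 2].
Use y[k] = Σ_j a[j]·b[(k-j) mod 3]. y[0] = 2×2 + 1×2 + 2×3 = 12; y[1] = 2×3 + 1×2 + 2×2 = 12; y[2] = 2×2 + 1×3 + 2×2 = 11. Result: [12, 12, 11]

[12, 12, 11]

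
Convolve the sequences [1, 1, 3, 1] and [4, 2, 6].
y[0] = 1×4 = 4; y[1] = 1×2 + 1×4 = 6; y[2] = 1×6 + 1×2 + 3×4 = 20; y[3] = 1×6 + 3×2 + 1×4 = 16; y[4] = 3×6 + 1×2 = 20; y[5] = 1×6 = 6

[4, 6, 20, 16, 20, 6]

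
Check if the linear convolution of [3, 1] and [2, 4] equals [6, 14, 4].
Recompute linear convolution of [3, 1] and [2, 4]: y[0] = 3×2 = 6; y[1] = 3×4 + 1×2 = 14; y[2] = 1×4 = 4 → [6, 14, 4]. Given [6, 14, 4] matches, so answer: Yes

Yes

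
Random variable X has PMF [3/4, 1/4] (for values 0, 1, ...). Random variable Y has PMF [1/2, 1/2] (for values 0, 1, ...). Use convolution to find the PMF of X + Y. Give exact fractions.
P(X+Y=k) = Σ_i P(X=i)·P(Y=k-i) — a convolution of [3/4, 1/4] and [1/2, 1/2]. P(X+Y=0) = (3/4)×(1/2) = 3/8; P(X+Y=1) = (3/4)×(1/2) + (1/4)×(1/2) = 3/8 + 1/8 = 1/2; P(X+Y=2) = (1/4)×(1/2) = 1/8. PMF: [3/8, 1/2, 1/8] (sums to 1 ✓)

[3/8, 1/2, 1/8]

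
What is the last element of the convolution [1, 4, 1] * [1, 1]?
Use y[k] = Σ_i a[i]·b[k-i] at k=3. y[3] = 1×1 = 1

1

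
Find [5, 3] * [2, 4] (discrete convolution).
y[0] = 5×2 = 10; y[1] = 5×4 + 3×2 = 26; y[2] = 3×4 = 12

[10, 26, 12]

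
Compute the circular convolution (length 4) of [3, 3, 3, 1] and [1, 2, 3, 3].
Use y[k] = Σ_j s[j]·t[(k-j) mod 4]. y[0] = 3×1 + 3×3 + 3×3 + 1×2 = 23; y[1] = 3×2 + 3×1 + 3×3 + 1×3 = 21; y[2] = 3×3 + 3×2 + 3×1 + 1×3 = 21; y[3] = 3×3 + 3×3 + 3×2 + 1×1 = 25. Result: [23, 21, 21, 25]

[23, 21, 21, 25]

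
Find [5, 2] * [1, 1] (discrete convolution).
y[0] = 5×1 = 5; y[1] = 5×1 + 2×1 = 7; y[2] = 2×1 = 2

[5, 7, 2]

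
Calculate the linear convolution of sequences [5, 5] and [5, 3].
y[0] = 5×5 = 25; y[1] = 5×3 + 5×5 = 40; y[2] = 5×3 = 15

[25, 40, 15]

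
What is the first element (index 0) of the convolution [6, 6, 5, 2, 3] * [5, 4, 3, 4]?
Use y[k] = Σ_i a[i]·b[k-i] at k=0. y[0] = 6×5 = 30

30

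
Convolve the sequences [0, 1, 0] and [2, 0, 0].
y[0] = 0×2 = 0; y[1] = 0×0 + 1×2 = 2; y[2] = 0×0 + 1×0 + 0×2 = 0; y[3] = 1×0 + 0×0 = 0; y[4] = 0×0 = 0

[0, 2, 0, 0, 0]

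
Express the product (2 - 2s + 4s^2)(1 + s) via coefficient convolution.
Ascending coefficients: a = [2, -2, 4], b = [1, 1]. c[0] = 2×1 = 2; c[1] = 2×1 + -2×1 = 0; c[2] = -2×1 + 4×1 = 2; c[3] = 4×1 = 4. Result coefficients: [2, 0, 2, 4] → 2 + 2s^2 + 4s^3

2 + 2s^2 + 4s^3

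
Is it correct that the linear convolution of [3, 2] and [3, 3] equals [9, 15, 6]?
Recompute linear convolution of [3, 2] and [3, 3]: y[0] = 3×3 = 9; y[1] = 3×3 + 2×3 = 15; y[2] = 2×3 = 6 → [9, 15, 6]. Given [9, 15, 6] matches, so answer: Yes

Yes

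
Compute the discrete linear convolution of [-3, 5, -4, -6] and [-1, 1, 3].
y[0] = -3×-1 = 3; y[1] = -3×1 + 5×-1 = -8; y[2] = -3×3 + 5×1 + -4×-1 = 0; y[3] = 5×3 + -4×1 + -6×-1 = 17; y[4] = -4×3 + -6×1 = -18; y[5] = -6×3 = -18

[3, -8, 0, 17, -18, -18]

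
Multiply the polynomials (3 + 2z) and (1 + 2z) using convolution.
Ascending coefficients: a = [3, 2], b = [1, 2]. c[0] = 3×1 = 3; c[1] = 3×2 + 2×1 = 8; c[2] = 2×2 = 4. Result coefficients: [3, 8, 4] → 3 + 8z + 4z^2

3 + 8z + 4z^2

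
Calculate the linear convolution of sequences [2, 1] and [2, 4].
y[0] = 2×2 = 4; y[1] = 2×4 + 1×2 = 10; y[2] = 1×4 = 4

[4, 10, 4]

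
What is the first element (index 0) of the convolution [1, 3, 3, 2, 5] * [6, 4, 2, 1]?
Use y[k] = Σ_i a[i]·b[k-i] at k=0. y[0] = 1×6 = 6

6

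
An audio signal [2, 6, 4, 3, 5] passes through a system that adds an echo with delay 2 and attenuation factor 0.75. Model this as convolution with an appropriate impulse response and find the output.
Direct-path + delayed-attenuated-path model → impulse response h = [1, 0, 0.75] (1 at lag 0, 0.75 at lag 2). Output y[n] = x[n] + 0.75·x[n - 2] (with x[n] = 0 outside 0..4): y[0] = 2 + 0.75×0 = 2; y[1] = 6 + 0.75×0 = 6; y[2] = 4 + 0.75×2 = 5.5; y[3] = 3 + 0.75×6 = 7.5; y[4] = 5 + 0.75×4 = 8.0; y[5] = 0 + 0.75×3 = 2.25; y[6] = 0 + 0.75×5 = 3.75. So y = [2, 6, 5.5, 7.5, 8.0, 2.25, 3.75]

[2, 6, 5.5, 7.5, 8.0, 2.25, 3.75]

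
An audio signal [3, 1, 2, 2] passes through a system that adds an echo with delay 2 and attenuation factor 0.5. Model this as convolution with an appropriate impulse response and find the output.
Direct-path + delayed-attenuated-path model → impulse response h = [1, 0, 0.5] (1 at lag 0, 0.5 at lag 2). Output y[n] = x[n] + 0.5·x[n - 2] (with x[n] = 0 outside 0..3): y[0] = 3 + 0.5×0 = 3; y[1] = 1 + 0.5×0 = 1; y[2] = 2 + 0.5×3 = 3.5; y[3] = 2 + 0.5×1 = 2.5; y[4] = 0 + 0.5×2 = 1.0; y[5] = 0 + 0.5×2 = 1.0. So y = [3, 1, 3.5, 2.5, 1.0, 1.0]

[3, 1, 3.5, 2.5, 1.0, 1.0]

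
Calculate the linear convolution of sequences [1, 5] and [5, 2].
y[0] = 1×5 = 5; y[1] = 1×2 + 5×5 = 27; y[2] = 5×2 = 10

[5, 27, 10]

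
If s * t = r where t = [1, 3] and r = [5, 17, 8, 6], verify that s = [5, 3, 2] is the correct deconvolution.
Forward-compute [5, 3, 2] * [1, 3]: r[0] = 5×1 = 5; r[1] = 5×3 + 3×1 = 18; r[2] = 3×3 + 2×1 = 11; r[3] = 2×3 = 6 → [5, 18, 11, 6]. Does not match given r = [5, 17, 8, 6].

Not verified. [5, 3, 2] * [1, 3] = [5, 18, 11, 6], which differs from [5, 17, 8, 6] at index 1.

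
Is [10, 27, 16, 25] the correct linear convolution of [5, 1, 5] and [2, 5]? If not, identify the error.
Recompute linear convolution of [5, 1, 5] and [2, 5]: y[0] = 5×2 = 10; y[1] = 5×5 + 1×2 = 27; y[2] = 1×5 + 5×2 = 15; y[3] = 5×5 = 25 → [10, 27, 15, 25]. Compare to given [10, 27, 16, 25]: they differ at index 2: given 16, correct 15, so answer: No

No. Error at index 2: given 16, correct 15.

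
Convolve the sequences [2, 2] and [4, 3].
y[0] = 2×4 = 8; y[1] = 2×3 + 2×4 = 14; y[2] = 2×3 = 6

[8, 14, 6]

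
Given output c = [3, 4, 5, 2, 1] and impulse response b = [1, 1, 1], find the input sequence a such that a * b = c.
Deconvolve c=[3, 4, 5, 2, 1] by b=[1, 1, 1]. Since b[0]=1, solve forward: a[0] = c[0] / 1 = 3; a[1] = (c[1] - 3×1) / 1 = 1; a[2] = (c[2] - 1×1 - 3×1) / 1 = 1. So a = [3, 1, 1]. Check by forward convolution: c[0] = 3×1 = 3; c[1] = 3×1 + 1×1 = 4; c[2] = 3×1 + 1×1 + 1×1 = 5; c[3] = 1×1 + 1×1 = 2; c[4] = 1×1 = 1

[3, 1, 1]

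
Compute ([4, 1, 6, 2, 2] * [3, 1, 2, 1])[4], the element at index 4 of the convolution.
Use y[k] = Σ_i a[i]·b[k-i] at k=4. y[4] = 1×1 + 6×2 + 2×1 + 2×3 = 21

21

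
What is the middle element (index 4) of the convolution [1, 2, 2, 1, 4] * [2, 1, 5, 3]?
Use y[k] = Σ_i a[i]·b[k-i] at k=4. y[4] = 2×3 + 2×5 + 1×1 + 4×2 = 25

25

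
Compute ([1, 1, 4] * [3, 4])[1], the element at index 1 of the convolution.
Use y[k] = Σ_i a[i]·b[k-i] at k=1. y[1] = 1×4 + 1×3 = 7

7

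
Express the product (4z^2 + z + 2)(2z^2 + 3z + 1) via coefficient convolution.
Ascending coefficients: a = [2, 1, 4], b = [1, 3, 2]. c[0] = 2×1 = 2; c[1] = 2×3 + 1×1 = 7; c[2] = 2×2 + 1×3 + 4×1 = 11; c[3] = 1×2 + 4×3 = 14; c[4] = 4×2 = 8. Result coefficients: [2, 7, 11, 14, 8] → 8z^4 + 14z^3 + 11z^2 + 7z + 2

8z^4 + 14z^3 + 11z^2 + 7z + 2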